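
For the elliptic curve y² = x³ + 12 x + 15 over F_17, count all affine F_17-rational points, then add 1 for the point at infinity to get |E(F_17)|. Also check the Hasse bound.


Affine points = {(0, 7), (0, 10), (2, 8), (2, 9), (4, 5), (4, 12), (5, 8), (5, 9), (7, 0), (9, 6), (9, 11), (10, 8), (10, 9), (11, 4), (11, 13), (12, 0), (15, 0), (16, 6), (16, 11)}; affine count = 19; |E(F_17)| = 20.

Discriminant check: Δ ∝ 4a³ + 27b² = 4·12³ + 27·15² = 4·1728 + 27·225 ≡ 16 (mod 17). Nonzero ⇒ E is nonsingular.
For each x ∈ F_17, compute rhs = x³ + 12·x + 15 mod 17, then count y ∈ F_17 with y² ≡ rhs.
  x = 0: rhs = 15, matching y values: 7, 10 (2 points).
  x = 1: rhs = 11, matching y values: none (0 points).
  x = 2: rhs = 13, matching y values: 8, 9 (2 points).
  x = 3: rhs = 10, matching y values: none (0 points).
  x = 4: rhs = 8, matching y values: 5, 12 (2 points).
  x = 5: rhs = 13, matching y values: 8, 9 (2 points).
  x = 6: rhs = 14, matching y values: none (0 points).
  x = 7: rhs = 0, matching y values: 0 (1 points).
  x = 8: rhs = 11, matching y values: none (0 points).
  x = 9: rhs = 2, matching y values: 6, 11 (2 points).
  x = 10: rhs = 13, matching y values: 8, 9 (2 points).
  x = 11: rhs = 16, matching y values: 4, 13 (2 points).
  x = 12: rhs = 0, matching y values: 0 (1 points).
  x = 13: rhs = 5, matching y values: none (0 points).
  x = 14: rhs = 3, matching y values: none (0 points).
  x = 15: rhs = 0, matching y values: 0 (1 points).
  x = 16: rhs = 2, matching y values: 6, 11 (2 points).
Total affine count: 19.
Full point count |E(F_17)| = 19 + 1 = 20.
Hasse bound: |20 − (17+1)| = |2| = 2 ≤ 2√17 ≈ 8.2462 ✓.


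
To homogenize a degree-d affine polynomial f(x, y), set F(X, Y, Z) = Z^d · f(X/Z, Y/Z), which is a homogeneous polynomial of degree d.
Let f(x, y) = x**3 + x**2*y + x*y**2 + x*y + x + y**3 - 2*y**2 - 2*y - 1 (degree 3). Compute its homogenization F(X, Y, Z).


F(X, Y, Z) = X**3 + X**2*Y + X*Y**2 + X*Y*Z + X*Z**2 + Y**3 - 2*Y**2*Z - 2*Y*Z**2 - Z**3

deg(f) = 3.
Substitute x = X/Z, y = Y/Z into f, then multiply by Z^3.
  monomial 1·x^3·y^0 ↦ 1·X^3·Y^0·Z^0.
  monomial 1·x^2·y^1 ↦ 1·X^2·Y^1·Z^0.
  monomial 1·x^1·y^2 ↦ 1·X^1·Y^2·Z^0.
  monomial 1·x^1·y^1 ↦ 1·X^1·Y^1·Z^1.
  monomial 1·x^1·y^0 ↦ 1·X^1·Y^0·Z^2.
  monomial 1·x^0·y^3 ↦ 1·X^0·Y^3·Z^0.
  monomial -2·x^0·y^2 ↦ -2·X^0·Y^2·Z^1.
  monomial -2·x^0·y^1 ↦ -2·X^0·Y^1·Z^2.
  monomial -1·x^0·y^0 ↦ -1·X^0·Y^0·Z^3.
Collecting: F(X, Y, Z) = X**3 + X**2*Y + X*Y**2 + X*Y*Z + X*Z**2 + Y**3 - 2*Y**2*Z - 2*Y*Z**2 - Z**3.


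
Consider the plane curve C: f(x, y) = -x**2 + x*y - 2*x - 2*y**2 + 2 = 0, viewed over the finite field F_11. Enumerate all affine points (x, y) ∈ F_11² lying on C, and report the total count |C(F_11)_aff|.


Affine F_11-points: {(0, 1), (0, 10), (1, 8), (1, 9), (2, 6), (3, 3), (3, 4), (4, 0), (4, 2), (5, 0), (5, 8), (6, 5), (6, 9), (7, 2), (7, 7), (8, 5), (8, 10), (9, 3), (9, 7), (10, 1), (10, 4)}; count = 21.

For each of the 121 pairs (x, y) ∈ F_11², evaluate f(x, y) mod 11. Record the zeros.
  x = 0: [0↦2, 1↦0, 2↦5, 3↦6, 4↦3, 5↦7, 6↦7, 7↦3, 8↦6, 9↦5, 10↦0]  zeros at y ∈ {1, 10}
  x = 1: [0↦10, 1↦9, 2↦4, 3↦6, 4↦4, 5↦9, 6↦10, 7↦7, 8↦0, 9↦0, 10↦7]  zeros at y ∈ {8, 9}
  x = 2: [0↦5, 1↦5, 2↦1, 3↦4, 4↦3, 5↦9, 6↦0, 7↦9, 8↦3, 9↦4, 10↦1]  zeros at y ∈ {6}
  x = 3: [0↦9, 1↦10, 2↦7, 3↦0, 4↦0, 5↦7, 6↦10, 7↦9, 8↦4, 9↦6, 10↦4]  zeros at y ∈ {3, 4}
  x = 4: [0↦0, 1↦2, 2↦0, 3↦5, 4↦6, 5↦3, 6↦7, 7↦7, 8↦3, 9↦6, 10↦5]  zeros at y ∈ {0, 2}
  x = 5: [0↦0, 1↦3, 2↦2, 3↦8, 4↦10, 5↦8, 6↦2, 7↦3, 8↦0, 9↦4, 10↦4]  zeros at y ∈ {0, 8}
  x = 6: [0↦9, 1↦2, 2↦2, 3↦9, 4↦1, 5↦0, 6↦6, 7↦8, 8↦6, 9↦0, 10↦1]  zeros at y ∈ {5, 9}
  x = 7: [0↦5, 1↦10, 2↦0, 3↦8, 4↦1, 5↦1, 6↦8, 7↦0, 8↦10, 9↦5, 10↦7]  zeros at y ∈ {2, 7}
  x = 8: [0↦10, 1↦5, 2↦7, 3↦5, 4↦10, 5↦0, 6↦8, 7↦1, 8↦1, 9↦8, 10↦0]  zeros at y ∈ {5, 10}
  x = 9: [0↦2, 1↦9, 2↦1, 3↦0, 4↦6, 5↦8, 6↦6, 7↦0, 8↦1, 9↦9, 10↦2]  zeros at y ∈ {3, 7}
  x = 10: [0↦3, 1↦0, 2↦4, 3↦4, 4↦0, 5↦3, 6↦2, 7↦8, 8↦10, 9↦8, 10↦2]  zeros at y ∈ {1, 4}
Collecting zeros: affine points = {(0, 1), (0, 10), (1, 8), (1, 9), (2, 6), (3, 3), (3, 4), (4, 0), (4, 2), (5, 0), (5, 8), (6, 5), (6, 9), (7, 2), (7, 7), (8, 5), (8, 10), (9, 3), (9, 7), (10, 1), (10, 4)}.
Total count |C(F_11)_aff| = 21.


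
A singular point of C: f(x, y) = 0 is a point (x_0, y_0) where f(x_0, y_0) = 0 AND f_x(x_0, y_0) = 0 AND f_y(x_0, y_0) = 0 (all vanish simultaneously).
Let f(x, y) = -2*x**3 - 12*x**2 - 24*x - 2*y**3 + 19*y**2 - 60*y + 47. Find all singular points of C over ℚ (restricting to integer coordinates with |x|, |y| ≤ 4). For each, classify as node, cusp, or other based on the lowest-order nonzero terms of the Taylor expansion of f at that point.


Singular points: {(-2, 3)}; classification: cusp.

Compute partial derivatives:
  f_x = -6*x**2 - 24*x - 24.
  f_y = -6*y**2 + 38*y - 60.
Scan x_0 ∈ {−4, ..., 4}. For each x_0, f_y(x_0, y) is a polynomial in y; find its integer roots y ∈ {−4, ..., 4}, then test f_x and f at those candidates.
  x = -4: f_y(-4, y) = -6*y**2 + 38*y - 60; vanishes at y ∈ {3}. (-4, 3): f_x = -24 ≠ 0.
  x = -3: f_y(-3, y) = -6*y**2 + 38*y - 60; vanishes at y ∈ {3}. (-3, 3): f_x = -6 ≠ 0.
  x = -2: f_y(-2, y) = -6*y**2 + 38*y - 60; vanishes at y ∈ {3}. (-2, 3): f_x = 0, f = 0 — SINGULAR.
  x = -1: f_y(-1, y) = -6*y**2 + 38*y - 60; vanishes at y ∈ {3}. (-1, 3): f_x = -6 ≠ 0.
  x = 0: f_y(0, y) = -6*y**2 + 38*y - 60; vanishes at y ∈ {3}. (0, 3): f_x = -24 ≠ 0.
  x = 1: f_y(1, y) = -6*y**2 + 38*y - 60; vanishes at y ∈ {3}. (1, 3): f_x = -54 ≠ 0.
  x = 2: f_y(2, y) = -6*y**2 + 38*y - 60; vanishes at y ∈ {3}. (2, 3): f_x = -96 ≠ 0.
  x = 3: f_y(3, y) = -6*y**2 + 38*y - 60; vanishes at y ∈ {3}. (3, 3): f_x = -150 ≠ 0.
  x = 4: f_y(4, y) = -6*y**2 + 38*y - 60; vanishes at y ∈ {3}. (4, 3): f_x = -216 ≠ 0.
Only singular point on the grid: (-2, 3).
Classify: substitute x = -2 + u, y = 3 + v and expand: f = -2*u**3 - 2*v**3 + v**2.
No constant or linear terms (consistent with a singular point). Quadratic part: v**2. Cubic part: -2*u**3 - 2*v**3.
The quadratic part v**2 is a perfect square, so there is a single (double) tangent line v = 0, i.e. y = 3. Restricting the cubic part to that line (v = 0) leaves -2*u**3 ≠ 0, so f is not divisible by v and the branch is v² ≈ 2*u**3 to lowest order — this is a cusp.
Classification: cusp.


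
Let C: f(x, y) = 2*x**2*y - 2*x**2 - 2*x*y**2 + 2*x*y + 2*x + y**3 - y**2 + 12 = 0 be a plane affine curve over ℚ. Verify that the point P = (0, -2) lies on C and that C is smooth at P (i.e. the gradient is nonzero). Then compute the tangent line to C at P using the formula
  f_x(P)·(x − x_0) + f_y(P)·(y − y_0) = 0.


Tangent line at P: -10*x + 16*y + 32 = 0.

Step 1: f(0, -2) = 0, so P lies on C.
Step 2: partial derivatives
  f_x(x, y) = 4*x*y - 4*x - 2*y**2 + 2*y + 2, f_y(x, y) = 2*x**2 - 4*x*y + 2*x + 3*y**2 - 2*y.
  f_x(P) = -10, f_y(P) = 16 (gradient nonzero, so P is smooth).
Step 3: tangent line at P: -10·(x − 0) + 16·(y − -2) = 0.
Expanding: -10*x + 16*y + 32 = 0.


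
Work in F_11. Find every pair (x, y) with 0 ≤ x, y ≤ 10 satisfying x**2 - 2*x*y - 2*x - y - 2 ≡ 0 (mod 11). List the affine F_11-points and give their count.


Affine F_11-points: {(0, 9), (1, 10), (2, 4), (3, 8), (4, 8), (6, 0), (7, 0), (8, 4), (9, 9), (10, 10)}; count = 10.

For each of the 121 pairs (x, y) ∈ F_11², evaluate f(x, y) mod 11. Record the zeros.
  x = 0: [0↦9, 1↦8, 2↦7, 3↦6, 4↦5, 5↦4, 6↦3, 7↦2, 8↦1, 9↦0, 10↦10]  zeros at y ∈ {9}
  x = 1: [0↦8, 1↦5, 2↦2, 3↦10, 4↦7, 5↦4, 6↦1, 7↦9, 8↦6, 9↦3, 10↦0]  zeros at y ∈ {10}
  x = 2: [0↦9, 1↦4, 2↦10, 3↦5, 4↦0, 5↦6, 6↦1, 7↦7, 8↦2, 9↦8, 10↦3]  zeros at y ∈ {4}
  x = 3: [0↦1, 1↦5, 2↦9, 3↦2, 4↦6, 5↦10, 6↦3, 7↦7, 8↦0, 9↦4, 10↦8]  zeros at y ∈ {8}
  x = 4: [0↦6, 1↦8, 2↦10, 3↦1, 4↦3, 5↦5, 6↦7, 7↦9, 8↦0, 9↦2, 10↦4]  zeros at y ∈ {8}
  x = 5: [0↦2, 1↦2, 2↦2, 3↦2, 4↦2, 5↦2, 6↦2, 7↦2, 8↦2, 9↦2, 10↦2]  zeros at y ∈ ∅
  x = 6: [0↦0, 1↦9, 2↦7, 3↦5, 4↦3, 5↦1, 6↦10, 7↦8, 8↦6, 9↦4, 10↦2]  zeros at y ∈ {0}
  x = 7: [0↦0, 1↦7, 2↦3, 3↦10, 4↦6, 5↦2, 6↦9, 7↦5, 8↦1, 9↦8, 10↦4]  zeros at y ∈ {0}
  x = 8: [0↦2, 1↦7, 2↦1, 3↦6, 4↦0, 5↦5, 6↦10, 7↦4, 8↦9, 9↦3, 10↦8]  zeros at y ∈ {4}
  x = 9: [0↦6, 1↦9, 2↦1, 3↦4, 4↦7, 5↦10, 6↦2, 7↦5, 8↦8, 9↦0, 10↦3]  zeros at y ∈ {9}
  x = 10: [0↦1, 1↦2, 2↦3, 3↦4, 4↦5, 5↦6, 6↦7, 7↦8, 8↦9, 9↦10, 10↦0]  zeros at y ∈ {10}
Collecting zeros: affine points = {(0, 9), (1, 10), (2, 4), (3, 8), (4, 8), (6, 0), (7, 0), (8, 4), (9, 9), (10, 10)}.
Total count |C(F_11)_aff| = 10.


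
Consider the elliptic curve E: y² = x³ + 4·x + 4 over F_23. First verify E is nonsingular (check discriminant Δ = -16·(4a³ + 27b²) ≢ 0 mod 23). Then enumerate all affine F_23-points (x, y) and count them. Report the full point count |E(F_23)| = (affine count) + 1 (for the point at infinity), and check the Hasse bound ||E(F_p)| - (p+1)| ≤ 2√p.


Affine points = {(0, 2), (0, 21), (1, 3), (1, 20), (10, 3), (10, 20), (12, 3), (12, 20), (15, 9), (15, 14), (16, 1), (16, 22), (19, 4), (19, 19)}; affine count = 14; |E(F_23)| = 15.

Discriminant check: Δ ∝ 4a³ + 27b² = 4·4³ + 27·4² = 4·64 + 27·16 ≡ 21 (mod 23). Nonzero ⇒ E is nonsingular.
For each x ∈ F_23, compute rhs = x³ + 4·x + 4 mod 23, then count y ∈ F_23 with y² ≡ rhs.
  x = 0: rhs = 4, matching y values: 2, 21 (2 points).
  x = 1: rhs = 9, matching y values: 3, 20 (2 points).
  x = 2: rhs = 20, matching y values: none (0 points).
  x = 3: rhs = 20, matching y values: none (0 points).
  x = 4: rhs = 15, matching y values: none (0 points).
  x = 5: rhs = 11, matching y values: none (0 points).
  x = 6: rhs = 14, matching y values: none (0 points).
  x = 7: rhs = 7, matching y values: none (0 points).
  x = 8: rhs = 19, matching y values: none (0 points).
  x = 9: rhs = 10, matching y values: none (0 points).
  x = 10: rhs = 9, matching y values: 3, 20 (2 points).
  x = 11: rhs = 22, matching y values: none (0 points).
  x = 12: rhs = 9, matching y values: 3, 20 (2 points).
  x = 13: rhs = 22, matching y values: none (0 points).
  x = 14: rhs = 21, matching y values: none (0 points).
  x = 15: rhs = 12, matching y values: 9, 14 (2 points).
  x = 16: rhs = 1, matching y values: 1, 22 (2 points).
  x = 17: rhs = 17, matching y values: none (0 points).
  x = 18: rhs = 20, matching y values: none (0 points).
  x = 19: rhs = 16, matching y values: 4, 19 (2 points).
  x = 20: rhs = 11, matching y values: none (0 points).
  x = 21: rhs = 11, matching y values: none (0 points).
  x = 22: rhs = 22, matching y values: none (0 points).
Total affine count: 14.
Full point count |E(F_23)| = 14 + 1 = 15.
Hasse bound: |15 − (23+1)| = |-9| = 9 ≤ 2√23 ≈ 9.5917 ✓.


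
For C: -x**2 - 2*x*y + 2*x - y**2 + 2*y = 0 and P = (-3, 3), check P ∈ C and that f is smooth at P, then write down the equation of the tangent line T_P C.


Tangent line at P: 2*x + 2*y = 0.

Step 1: f(-3, 3) = 0, so P lies on C.
Step 2: partial derivatives
  f_x(x, y) = -2*x - 2*y + 2, f_y(x, y) = -2*x - 2*y + 2.
  f_x(P) = 2, f_y(P) = 2 (gradient nonzero, so P is smooth).
Step 3: tangent line at P: 2·(x − -3) + 2·(y − 3) = 0.
Expanding: 2*x + 2*y = 0.


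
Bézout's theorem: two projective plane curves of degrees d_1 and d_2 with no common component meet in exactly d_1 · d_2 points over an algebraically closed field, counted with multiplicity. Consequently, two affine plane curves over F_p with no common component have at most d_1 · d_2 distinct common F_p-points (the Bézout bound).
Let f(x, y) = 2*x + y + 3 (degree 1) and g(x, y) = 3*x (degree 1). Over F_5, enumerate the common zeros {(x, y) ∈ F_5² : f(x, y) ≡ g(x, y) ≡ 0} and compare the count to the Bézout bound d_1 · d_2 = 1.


Common zeros: {(0, 2)}; count = 1; Bézout bound = 1.

deg(f) = 1, deg(g) = 1, so Bézout bound = 1.
Scan x ∈ F_5. For each x, list the y ∈ F_5 with f(x, y) ≡ 0 and those with g(x, y) ≡ 0 (mod 5); the common zeros in that column are the intersection.
  x = 0: f ≡ 0 at y ∈ {2}; g ≡ 0 at y ∈ {0, 1, 2, 3, 4}; common: {2}.
  x = 1: f ≡ 0 at y ∈ {0}; g ≡ 0 at y ∈ ∅; common: ∅.
  x = 2: f ≡ 0 at y ∈ {3}; g ≡ 0 at y ∈ ∅; common: ∅.
  x = 3: f ≡ 0 at y ∈ {1}; g ≡ 0 at y ∈ ∅; common: ∅.
  x = 4: f ≡ 0 at y ∈ {4}; g ≡ 0 at y ∈ ∅; common: ∅.
Collecting: common zeros = {(0, 2)}, so the count is 1.
Comparison with the Bézout bound: 1 ≤ 1 = deg(f)·deg(g), as expected for curves with no common component (the bound is attained).


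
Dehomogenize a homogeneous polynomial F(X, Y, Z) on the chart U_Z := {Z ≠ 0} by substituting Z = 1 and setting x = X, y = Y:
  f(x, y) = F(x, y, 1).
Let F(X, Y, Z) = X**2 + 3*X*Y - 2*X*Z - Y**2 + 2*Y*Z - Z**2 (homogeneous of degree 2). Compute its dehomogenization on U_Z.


f(x, y) = x**2 + 3*x*y - 2*x - y**2 + 2*y - 1

On U_Z we set Z = 1. Each monomial c·X^i·Y^j·Z^k in F becomes c·x^i·y^j·1^k = c·x^i·y^j.
Substituting Z = 1: F(X, Y, 1) = x**2 + 3*x*y - 2*x - y**2 + 2*y - 1.
Note: deg(f) ≤ deg(F) = 2; strict inequality happens when F is divisible by Z (lost terms).


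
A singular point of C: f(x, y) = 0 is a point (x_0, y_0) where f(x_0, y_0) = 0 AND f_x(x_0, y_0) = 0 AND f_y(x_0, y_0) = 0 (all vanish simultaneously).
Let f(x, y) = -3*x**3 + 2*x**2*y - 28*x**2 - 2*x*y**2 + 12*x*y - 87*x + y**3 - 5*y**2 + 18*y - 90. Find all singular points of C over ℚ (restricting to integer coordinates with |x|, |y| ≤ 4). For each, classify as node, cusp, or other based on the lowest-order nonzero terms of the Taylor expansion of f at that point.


Singular points: {(-3, 0)}; classification: node.

Compute partial derivatives:
  f_x = -9*x**2 + 4*x*y - 56*x - 2*y**2 + 12*y - 87.
  f_y = 2*x**2 - 4*x*y + 12*x + 3*y**2 - 10*y + 18.
Scan x_0 ∈ {−4, ..., 4}. For each x_0, f_y(x_0, y) is a polynomial in y; find its integer roots y ∈ {−4, ..., 4}, then test f_x and f at those candidates.
  x = -4: f_y(-4, y) = 3*y**2 + 6*y + 2; no integer root y with |y| ≤ 4.
  x = -3: f_y(-3, y) = 3*y**2 + 2*y; vanishes at y ∈ {0}. (-3, 0): f_x = 0, f = 0 — SINGULAR.
  x = -2: f_y(-2, y) = 3*y**2 - 2*y + 2; no integer root y with |y| ≤ 4.
  x = -1: f_y(-1, y) = 3*y**2 - 6*y + 8; no integer root y with |y| ≤ 4.
  x = 0: f_y(0, y) = 3*y**2 - 10*y + 18; no integer root y with |y| ≤ 4.
  x = 1: f_y(1, y) = 3*y**2 - 14*y + 32; no integer root y with |y| ≤ 4.
  x = 2: f_y(2, y) = 3*y**2 - 18*y + 50; no integer root y with |y| ≤ 4.
  x = 3: f_y(3, y) = 3*y**2 - 22*y + 72; no integer root y with |y| ≤ 4.
  x = 4: f_y(4, y) = 3*y**2 - 26*y + 98; no integer root y with |y| ≤ 4.
Only singular point on the grid: (-3, 0).
Classify: substitute x = -3 + u, y = 0 + v and expand: f = -3*u**3 + 2*u**2*v - u**2 - 2*u*v**2 + v**3 + v**2.
No constant or linear terms (consistent with a singular point). Quadratic part: -u**2 + v**2. Cubic part: -3*u**3 + 2*u**2*v - 2*u*v**2 + v**3.
The quadratic part v**2 - u**2 = (v − u)(v + u) splits into two distinct linear factors, so there are two distinct tangent lines y − 0 = ±(x − -3) — this is a node (ordinary double point).
Classification: node.


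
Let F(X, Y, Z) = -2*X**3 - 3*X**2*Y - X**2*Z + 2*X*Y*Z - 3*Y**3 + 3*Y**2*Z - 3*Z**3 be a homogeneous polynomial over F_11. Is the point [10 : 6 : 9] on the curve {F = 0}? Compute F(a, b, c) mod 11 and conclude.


F(10,6,9) ≡ 6 (mod 11); P is NOT on the curve.

Evaluate F(10, 6, 9) term-by-term (mod 11).
  -2*X**3 ↦ -2·1000·1·1 = -2000
  -3*X**2*Y ↦ -3·100·6·1 = -1800
  -X**2*Z ↦ -1·100·1·9 = -900
  2*X*Y*Z ↦ 2·10·6·9 = 1080
  -3*Y**3 ↦ -3·1·216·1 = -648
  3*Y**2*Z ↦ 3·1·36·9 = 972
  -3*Z**3 ↦ -3·1·1·729 = -2187
Sum: F(10, 6, 9) = (-2000) + (-1800) + (-900) + (1080) + (-648) + (972) + (-2187) = -5483.
Reducing mod 11: -5483 ≡ 6 (mod 11).
Since F(a, b, c) ≡ 6 ≠ 0 (mod 11), P does NOT lie on the curve.


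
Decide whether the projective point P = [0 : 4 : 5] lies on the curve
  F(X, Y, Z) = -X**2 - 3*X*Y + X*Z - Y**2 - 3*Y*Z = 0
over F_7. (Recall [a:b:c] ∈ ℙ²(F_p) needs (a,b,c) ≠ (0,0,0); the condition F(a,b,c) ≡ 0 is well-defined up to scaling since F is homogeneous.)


F(0,4,5) ≡ 1 (mod 7); P is NOT on the curve.

Evaluate F(0, 4, 5) term-by-term (mod 7).
  -X**2 ↦ -1·0·1·1 = 0
  -3*X*Y ↦ -3·0·4·1 = 0
  X*Z ↦ 1·0·1·5 = 0
  -Y**2 ↦ -1·1·16·1 = -16
  -3*Y*Z ↦ -3·1·4·5 = -60
Sum: F(0, 4, 5) = (0) + (0) + (0) + (-16) + (-60) = -76.
Reducing mod 7: -76 ≡ 1 (mod 7).
Since F(a, b, c) ≡ 1 ≠ 0 (mod 7), P does NOT lie on the curve.


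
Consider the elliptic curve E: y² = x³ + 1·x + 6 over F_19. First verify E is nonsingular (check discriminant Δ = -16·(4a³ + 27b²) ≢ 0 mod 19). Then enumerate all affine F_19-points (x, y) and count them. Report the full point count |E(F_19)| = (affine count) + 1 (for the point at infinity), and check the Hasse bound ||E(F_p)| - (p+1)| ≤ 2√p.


Affine points = {(0, 5), (0, 14), (2, 4), (2, 15), (3, 6), (3, 13), (4, 6), (4, 13), (6, 0), (10, 3), (10, 16), (12, 6), (12, 13), (14, 3), (14, 16), (18, 2), (18, 17)}; affine count = 17; |E(F_19)| = 18.

Discriminant check: Δ ∝ 4a³ + 27b² = 4·1³ + 27·6² = 4·1 + 27·36 ≡ 7 (mod 19). Nonzero ⇒ E is nonsingular.
For each x ∈ F_19, compute rhs = x³ + 1·x + 6 mod 19, then count y ∈ F_19 with y² ≡ rhs.
  x = 0: rhs = 6, matching y values: 5, 14 (2 points).
  x = 1: rhs = 8, matching y values: none (0 points).
  x = 2: rhs = 16, matching y values: 4, 15 (2 points).
  x = 3: rhs = 17, matching y values: 6, 13 (2 points).
  x = 4: rhs = 17, matching y values: 6, 13 (2 points).
  x = 5: rhs = 3, matching y values: none (0 points).
  x = 6: rhs = 0, matching y values: 0 (1 points).
  x = 7: rhs = 14, matching y values: none (0 points).
  x = 8: rhs = 13, matching y values: none (0 points).
  x = 9: rhs = 3, matching y values: none (0 points).
  x = 10: rhs = 9, matching y values: 3, 16 (2 points).
  x = 11: rhs = 18, matching y values: none (0 points).
  x = 12: rhs = 17, matching y values: 6, 13 (2 points).
  x = 13: rhs = 12, matching y values: none (0 points).
  x = 14: rhs = 9, matching y values: 3, 16 (2 points).
  x = 15: rhs = 14, matching y values: none (0 points).
  x = 16: rhs = 14, matching y values: none (0 points).
  x = 17: rhs = 15, matching y values: none (0 points).
  x = 18: rhs = 4, matching y values: 2, 17 (2 points).
Total affine count: 17.
Full point count |E(F_19)| = 17 + 1 = 18.
Hasse bound: |18 − (19+1)| = |-2| = 2 ≤ 2√19 ≈ 8.7178 ✓.


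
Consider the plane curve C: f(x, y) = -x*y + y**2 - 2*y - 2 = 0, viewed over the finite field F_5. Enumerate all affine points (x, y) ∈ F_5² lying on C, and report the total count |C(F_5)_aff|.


Affine F_5-points: {(2, 1), (2, 3), (4, 2), (4, 4)}; count = 4.

For each of the 25 pairs (x, y) ∈ F_5², evaluate f(x, y) mod 5. Record the zeros.
  x = 0: [0↦3, 1↦2, 2↦3, 3↦1, 4↦1]  zeros at y ∈ ∅
  x = 1: [0↦3, 1↦1, 2↦1, 3↦3, 4↦2]  zeros at y ∈ ∅
  x = 2: [0↦3, 1↦0, 2↦4, 3↦0, 4↦3]  zeros at y ∈ {1, 3}
  x = 3: [0↦3, 1↦4, 2↦2, 3↦2, 4↦4]  zeros at y ∈ ∅
  x = 4: [0↦3, 1↦3, 2↦0, 3↦4, 4↦0]  zeros at y ∈ {2, 4}
Collecting zeros: affine points = {(2, 1), (2, 3), (4, 2), (4, 4)}.
Total count |C(F_5)_aff| = 4.


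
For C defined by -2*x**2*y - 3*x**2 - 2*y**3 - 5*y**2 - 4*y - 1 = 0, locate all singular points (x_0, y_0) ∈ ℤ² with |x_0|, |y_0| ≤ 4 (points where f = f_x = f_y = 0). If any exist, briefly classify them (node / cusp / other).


Singular points: {(0, -1)}; classification: node.

Compute partial derivatives:
  f_x = -4*x*y - 6*x.
  f_y = -2*x**2 - 6*y**2 - 10*y - 4.
Scan x_0 ∈ {−4, ..., 4}. For each x_0, f_y(x_0, y) is a polynomial in y; find its integer roots y ∈ {−4, ..., 4}, then test f_x and f at those candidates.
  x = -4: f_y(-4, y) = -6*y**2 - 10*y - 36; no integer root y with |y| ≤ 4.
  x = -3: f_y(-3, y) = -6*y**2 - 10*y - 22; no integer root y with |y| ≤ 4.
  x = -2: f_y(-2, y) = -6*y**2 - 10*y - 12; no integer root y with |y| ≤ 4.
  x = -1: f_y(-1, y) = -6*y**2 - 10*y - 6; no integer root y with |y| ≤ 4.
  x = 0: f_y(0, y) = -6*y**2 - 10*y - 4; vanishes at y ∈ {-1}. (0, -1): f_x = 0, f = 0 — SINGULAR.
  x = 1: f_y(1, y) = -6*y**2 - 10*y - 6; no integer root y with |y| ≤ 4.
  x = 2: f_y(2, y) = -6*y**2 - 10*y - 12; no integer root y with |y| ≤ 4.
  x = 3: f_y(3, y) = -6*y**2 - 10*y - 22; no integer root y with |y| ≤ 4.
  x = 4: f_y(4, y) = -6*y**2 - 10*y - 36; no integer root y with |y| ≤ 4.
Only singular point on the grid: (0, -1).
Classify: substitute x = 0 + u, y = -1 + v and expand: f = -2*u**2*v - u**2 - 2*v**3 + v**2.
No constant or linear terms (consistent with a singular point). Quadratic part: -u**2 + v**2. Cubic part: -2*u**2*v - 2*v**3.
The quadratic part v**2 - u**2 = (v − u)(v + u) splits into two distinct linear factors, so there are two distinct tangent lines y − -1 = ±(x − 0) — this is a node (ordinary double point).
Classification: node.


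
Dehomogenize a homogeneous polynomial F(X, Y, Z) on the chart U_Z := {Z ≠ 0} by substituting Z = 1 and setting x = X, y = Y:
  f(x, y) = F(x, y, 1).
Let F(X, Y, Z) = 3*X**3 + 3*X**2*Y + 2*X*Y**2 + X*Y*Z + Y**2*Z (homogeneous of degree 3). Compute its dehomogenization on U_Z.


f(x, y) = 3*x**3 + 3*x**2*y + 2*x*y**2 + x*y + y**2

On U_Z we set Z = 1. Each monomial c·X^i·Y^j·Z^k in F becomes c·x^i·y^j·1^k = c·x^i·y^j.
Substituting Z = 1: F(X, Y, 1) = 3*x**3 + 3*x**2*y + 2*x*y**2 + x*y + y**2.
Note: deg(f) ≤ deg(F) = 3; strict inequality happens when F is divisible by Z (lost terms).


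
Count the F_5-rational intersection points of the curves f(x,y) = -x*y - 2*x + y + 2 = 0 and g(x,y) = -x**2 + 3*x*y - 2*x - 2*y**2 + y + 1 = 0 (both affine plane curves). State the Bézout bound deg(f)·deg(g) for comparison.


Common zeros: {(1, 1)}; count = 1; Bézout bound = 4.

deg(f) = 2, deg(g) = 2, so Bézout bound = 4.
Scan x ∈ F_5. For each x, list the y ∈ F_5 with f(x, y) ≡ 0 and those with g(x, y) ≡ 0 (mod 5); the common zeros in that column are the intersection.
  x = 0: f ≡ 0 at y ∈ {3}; g ≡ 0 at y ∈ {1, 2}; common: ∅.
  x = 1: f ≡ 0 at y ∈ {0, 1, 2, 3, 4}; g ≡ 0 at y ∈ {1}; common: {1}.
  x = 2: f ≡ 0 at y ∈ {3}; g ≡ 0 at y ∈ ∅; common: ∅.
  x = 3: f ≡ 0 at y ∈ {3}; g ≡ 0 at y ∈ ∅; common: ∅.
  x = 4: f ≡ 0 at y ∈ {3}; g ≡ 0 at y ∈ {2}; common: ∅.
Collecting: common zeros = {(1, 1)}, so the count is 1.
Comparison with the Bézout bound: 1 ≤ 4 = deg(f)·deg(g), as expected for curves with no common component (the affine F_5-count falls short of the bound because intersections may lie at infinity, over extension fields, or carry multiplicity).


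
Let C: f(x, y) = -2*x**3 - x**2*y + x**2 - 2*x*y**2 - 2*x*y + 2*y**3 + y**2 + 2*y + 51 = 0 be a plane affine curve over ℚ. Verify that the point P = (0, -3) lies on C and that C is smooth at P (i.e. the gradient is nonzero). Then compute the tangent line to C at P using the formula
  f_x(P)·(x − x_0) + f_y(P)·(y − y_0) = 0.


Tangent line at P: -12*x + 50*y + 150 = 0.

Step 1: f(0, -3) = 0, so P lies on C.
Step 2: partial derivatives
  f_x(x, y) = -6*x**2 - 2*x*y + 2*x - 2*y**2 - 2*y, f_y(x, y) = -x**2 - 4*x*y - 2*x + 6*y**2 + 2*y + 2.
  f_x(P) = -12, f_y(P) = 50 (gradient nonzero, so P is smooth).
Step 3: tangent line at P: -12·(x − 0) + 50·(y − -3) = 0.
Expanding: -12*x + 50*y + 150 = 0.


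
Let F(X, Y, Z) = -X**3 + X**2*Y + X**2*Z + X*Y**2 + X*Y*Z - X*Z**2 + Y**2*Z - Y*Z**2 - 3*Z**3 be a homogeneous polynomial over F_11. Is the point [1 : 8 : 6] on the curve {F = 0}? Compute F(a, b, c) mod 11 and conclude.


F(1,8,6) ≡ 10 (mod 11); P is NOT on the curve.

Evaluate F(1, 8, 6) term-by-term (mod 11).
  -X**3 ↦ -1·1·1·1 = -1
  X**2*Y ↦ 1·1·8·1 = 8
  X**2*Z ↦ 1·1·1·6 = 6
  X*Y**2 ↦ 1·1·64·1 = 64
  X*Y*Z ↦ 1·1·8·6 = 48
  -X*Z**2 ↦ -1·1·1·36 = -36
  Y**2*Z ↦ 1·1·64·6 = 384
  -Y*Z**2 ↦ -1·1·8·36 = -288
  -3*Z**3 ↦ -3·1·1·216 = -648
Sum: F(1, 8, 6) = (-1) + (8) + (6) + (64) + (48) + (-36) + (384) + (-288) + (-648) = -463.
Reducing mod 11: -463 ≡ 10 (mod 11).
Since F(a, b, c) ≡ 10 ≠ 0 (mod 11), P does NOT lie on the curve.


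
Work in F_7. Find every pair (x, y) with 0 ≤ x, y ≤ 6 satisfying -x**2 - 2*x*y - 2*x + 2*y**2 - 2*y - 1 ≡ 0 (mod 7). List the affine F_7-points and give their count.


Affine F_7-points: {(6, 0)}; count = 1.

For each of the 49 pairs (x, y) ∈ F_7², evaluate f(x, y) mod 7. Record the zeros.
  x = 0: [0↦6, 1↦6, 2↦3, 3↦4, 4↦2, 5↦4, 6↦3]  zeros at y ∈ ∅
  x = 1: [0↦3, 1↦1, 2↦3, 3↦2, 4↦5, 5↦5, 6↦2]  zeros at y ∈ ∅
  x = 2: [0↦5, 1↦1, 2↦1, 3↦5, 4↦6, 5↦4, 6↦6]  zeros at y ∈ ∅
  x = 3: [0↦5, 1↦6, 2↦4, 3↦6, 4↦5, 5↦1, 6↦1]  zeros at y ∈ ∅
  x = 4: [0↦3, 1↦2, 2↦5, 3↦5, 4↦2, 5↦3, 6↦1]  zeros at y ∈ ∅
  x = 5: [0↦6, 1↦3, 2↦4, 3↦2, 4↦4, 5↦3, 6↦6]  zeros at y ∈ ∅
  x = 6: [0↦0, 1↦2, 2↦1, 3↦4, 4↦4, 5↦1, 6↦2]  zeros at y ∈ {0}
Collecting zeros: affine points = {(6, 0)}.
Total count |C(F_7)_aff| = 1.


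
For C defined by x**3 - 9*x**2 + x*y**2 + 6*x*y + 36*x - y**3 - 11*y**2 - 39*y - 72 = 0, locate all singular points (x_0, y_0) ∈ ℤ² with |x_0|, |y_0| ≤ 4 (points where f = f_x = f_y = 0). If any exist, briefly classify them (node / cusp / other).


Singular points: {(3, -3)}; classification: cusp.

Compute partial derivatives:
  f_x = 3*x**2 - 18*x + y**2 + 6*y + 36.
  f_y = 2*x*y + 6*x - 3*y**2 - 22*y - 39.
Scan x_0 ∈ {−4, ..., 4}. For each x_0, f_y(x_0, y) is a polynomial in y; find its integer roots y ∈ {−4, ..., 4}, then test f_x and f at those candidates.
  x = -4: f_y(-4, y) = -3*y**2 - 30*y - 63; vanishes at y ∈ {-3}. (-4, -3): f_x = 147 ≠ 0.
  x = -3: f_y(-3, y) = -3*y**2 - 28*y - 57; vanishes at y ∈ {-3}. (-3, -3): f_x = 108 ≠ 0.
  x = -2: f_y(-2, y) = -3*y**2 - 26*y - 51; vanishes at y ∈ {-3}. (-2, -3): f_x = 75 ≠ 0.
  x = -1: f_y(-1, y) = -3*y**2 - 24*y - 45; vanishes at y ∈ {-3}. (-1, -3): f_x = 48 ≠ 0.
  x = 0: f_y(0, y) = -3*y**2 - 22*y - 39; vanishes at y ∈ {-3}. (0, -3): f_x = 27 ≠ 0.
  x = 1: f_y(1, y) = -3*y**2 - 20*y - 33; vanishes at y ∈ {-3}. (1, -3): f_x = 12 ≠ 0.
  x = 2: f_y(2, y) = -3*y**2 - 18*y - 27; vanishes at y ∈ {-3}. (2, -3): f_x = 3 ≠ 0.
  x = 3: f_y(3, y) = -3*y**2 - 16*y - 21; vanishes at y ∈ {-3}. (3, -3): f_x = 0, f = 0 — SINGULAR.
  x = 4: f_y(4, y) = -3*y**2 - 14*y - 15; vanishes at y ∈ {-3}. (4, -3): f_x = 3 ≠ 0.
Only singular point on the grid: (3, -3).
Classify: substitute x = 3 + u, y = -3 + v and expand: f = u**3 + u*v**2 - v**3 + v**2.
No constant or linear terms (consistent with a singular point). Quadratic part: v**2. Cubic part: u**3 + u*v**2 - v**3.
The quadratic part v**2 is a perfect square, so there is a single (double) tangent line v = 0, i.e. y = -3. Restricting the cubic part to that line (v = 0) leaves u**3 ≠ 0, so f is not divisible by v and the branch is v² ≈ -u**3 to lowest order — this is a cusp.
Classification: cusp.


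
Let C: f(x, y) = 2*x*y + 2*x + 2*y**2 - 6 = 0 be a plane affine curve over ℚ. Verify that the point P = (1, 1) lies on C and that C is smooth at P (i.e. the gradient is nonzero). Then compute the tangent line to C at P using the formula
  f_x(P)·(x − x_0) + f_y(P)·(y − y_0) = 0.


Tangent line at P: 4*x + 6*y - 10 = 0.

Step 1: f(1, 1) = 0, so P lies on C.
Step 2: partial derivatives
  f_x(x, y) = 2*y + 2, f_y(x, y) = 2*x + 4*y.
  f_x(P) = 4, f_y(P) = 6 (gradient nonzero, so P is smooth).
Step 3: tangent line at P: 4·(x − 1) + 6·(y − 1) = 0.
Expanding: 4*x + 6*y - 10 = 0.


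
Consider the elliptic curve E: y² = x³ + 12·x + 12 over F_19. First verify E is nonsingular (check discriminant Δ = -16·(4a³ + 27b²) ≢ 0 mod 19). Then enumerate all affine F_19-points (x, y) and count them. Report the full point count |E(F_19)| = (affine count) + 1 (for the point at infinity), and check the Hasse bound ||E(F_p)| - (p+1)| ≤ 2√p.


Affine points = {(1, 5), (1, 14), (2, 5), (2, 14), (5, 8), (5, 11), (10, 7), (10, 12), (13, 3), (13, 16), (14, 6), (14, 13), (16, 5), (16, 14)}; affine count = 14; |E(F_19)| = 15.

Discriminant check: Δ ∝ 4a³ + 27b² = 4·12³ + 27·12² = 4·1728 + 27·144 ≡ 8 (mod 19). Nonzero ⇒ E is nonsingular.
For each x ∈ F_19, compute rhs = x³ + 12·x + 12 mod 19, then count y ∈ F_19 with y² ≡ rhs.
  x = 0: rhs = 12, matching y values: none (0 points).
  x = 1: rhs = 6, matching y values: 5, 14 (2 points).
  x = 2: rhs = 6, matching y values: 5, 14 (2 points).
  x = 3: rhs = 18, matching y values: none (0 points).
  x = 4: rhs = 10, matching y values: none (0 points).
  x = 5: rhs = 7, matching y values: 8, 11 (2 points).
  x = 6: rhs = 15, matching y values: none (0 points).
  x = 7: rhs = 2, matching y values: none (0 points).
  x = 8: rhs = 12, matching y values: none (0 points).
  x = 9: rhs = 13, matching y values: none (0 points).
  x = 10: rhs = 11, matching y values: 7, 12 (2 points).
  x = 11: rhs = 12, matching y values: none (0 points).
  x = 12: rhs = 3, matching y values: none (0 points).
  x = 13: rhs = 9, matching y values: 3, 16 (2 points).
  x = 14: rhs = 17, matching y values: 6, 13 (2 points).
  x = 15: rhs = 14, matching y values: none (0 points).
  x = 16: rhs = 6, matching y values: 5, 14 (2 points).
  x = 17: rhs = 18, matching y values: none (0 points).
  x = 18: rhs = 18, matching y values: none (0 points).
Total affine count: 14.
Full point count |E(F_19)| = 14 + 1 = 15.
Hasse bound: |15 − (19+1)| = |-5| = 5 ≤ 2√19 ≈ 8.7178 ✓.


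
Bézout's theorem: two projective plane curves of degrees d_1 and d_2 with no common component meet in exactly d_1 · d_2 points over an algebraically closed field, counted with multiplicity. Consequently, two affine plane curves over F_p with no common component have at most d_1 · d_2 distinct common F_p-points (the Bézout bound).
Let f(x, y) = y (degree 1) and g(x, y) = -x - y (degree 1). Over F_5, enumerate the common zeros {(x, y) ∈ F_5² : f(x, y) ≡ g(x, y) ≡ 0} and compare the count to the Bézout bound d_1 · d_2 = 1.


Common zeros: {(0, 0)}; count = 1; Bézout bound = 1.

deg(f) = 1, deg(g) = 1, so Bézout bound = 1.
Scan x ∈ F_5. For each x, list the y ∈ F_5 with f(x, y) ≡ 0 and those with g(x, y) ≡ 0 (mod 5); the common zeros in that column are the intersection.
  x = 0: f ≡ 0 at y ∈ {0}; g ≡ 0 at y ∈ {0}; common: {0}.
  x = 1: f ≡ 0 at y ∈ {0}; g ≡ 0 at y ∈ {4}; common: ∅.
  x = 2: f ≡ 0 at y ∈ {0}; g ≡ 0 at y ∈ {3}; common: ∅.
  x = 3: f ≡ 0 at y ∈ {0}; g ≡ 0 at y ∈ {2}; common: ∅.
  x = 4: f ≡ 0 at y ∈ {0}; g ≡ 0 at y ∈ {1}; common: ∅.
Collecting: common zeros = {(0, 0)}, so the count is 1.
Comparison with the Bézout bound: 1 ≤ 1 = deg(f)·deg(g), as expected for curves with no common component (the bound is attained).


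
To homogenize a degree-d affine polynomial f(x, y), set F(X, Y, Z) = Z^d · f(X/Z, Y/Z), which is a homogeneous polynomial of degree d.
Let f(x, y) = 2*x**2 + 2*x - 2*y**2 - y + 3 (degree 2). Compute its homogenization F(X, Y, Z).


F(X, Y, Z) = 2*X**2 + 2*X*Z - 2*Y**2 - Y*Z + 3*Z**2

deg(f) = 2.
Substitute x = X/Z, y = Y/Z into f, then multiply by Z^2.
  monomial 2·x^2·y^0 ↦ 2·X^2·Y^0·Z^0.
  monomial 2·x^1·y^0 ↦ 2·X^1·Y^0·Z^1.
  monomial -2·x^0·y^2 ↦ -2·X^0·Y^2·Z^0.
  monomial -1·x^0·y^1 ↦ -1·X^0·Y^1·Z^1.
  monomial 3·x^0·y^0 ↦ 3·X^0·Y^0·Z^2.
Collecting: F(X, Y, Z) = 2*X**2 + 2*X*Z - 2*Y**2 - Y*Z + 3*Z**2.


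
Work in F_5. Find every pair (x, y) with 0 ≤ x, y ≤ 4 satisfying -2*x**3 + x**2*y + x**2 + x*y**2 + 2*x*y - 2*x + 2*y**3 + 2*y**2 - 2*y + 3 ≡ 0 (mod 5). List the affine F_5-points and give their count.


Affine F_5-points: {(0, 1), (0, 4), (1, 0), (1, 2), (1, 4), (2, 3), (3, 3), (4, 4)}; count = 8.

For each of the 25 pairs (x, y) ∈ F_5², evaluate f(x, y) mod 5. Record the zeros.
  x = 0: [0↦3, 1↦0, 2↦3, 3↦4, 4↦0]  zeros at y ∈ {1, 4}
  x = 1: [0↦0, 1↦1, 2↦0, 3↦4, 4↦0]  zeros at y ∈ {0, 2, 4}
  x = 2: [0↦2, 1↦4, 2↦1, 3↦0, 4↦3]  zeros at y ∈ {3}
  x = 3: [0↦2, 1↦2, 2↦4, 3↦0, 4↦2]  zeros at y ∈ {3}
  x = 4: [0↦3, 1↦3, 2↦2, 3↦2, 4↦0]  zeros at y ∈ {4}
Collecting zeros: affine points = {(0, 1), (0, 4), (1, 0), (1, 2), (1, 4), (2, 3), (3, 3), (4, 4)}.
Total count |C(F_5)_aff| = 8.


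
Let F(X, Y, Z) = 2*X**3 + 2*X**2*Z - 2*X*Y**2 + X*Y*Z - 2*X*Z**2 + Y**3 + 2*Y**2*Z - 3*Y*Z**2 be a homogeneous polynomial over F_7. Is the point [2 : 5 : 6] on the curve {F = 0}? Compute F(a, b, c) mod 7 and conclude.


F(2,5,6) ≡ 3 (mod 7); P is NOT on the curve.

Evaluate F(2, 5, 6) term-by-term (mod 7).
  2*X**3 ↦ 2·8·1·1 = 16
  2*X**2*Z ↦ 2·4·1·6 = 48
  -2*X*Y**2 ↦ -2·2·25·1 = -100
  X*Y*Z ↦ 1·2·5·6 = 60
  -2*X*Z**2 ↦ -2·2·1·36 = -144
  Y**3 ↦ 1·1·125·1 = 125
  2*Y**2*Z ↦ 2·1·25·6 = 300
  -3*Y*Z**2 ↦ -3·1·5·36 = -540
Sum: F(2, 5, 6) = (16) + (48) + (-100) + (60) + (-144) + (125) + (300) + (-540) = -235.
Reducing mod 7: -235 ≡ 3 (mod 7).
Since F(a, b, c) ≡ 3 ≠ 0 (mod 7), P does NOT lie on the curve.


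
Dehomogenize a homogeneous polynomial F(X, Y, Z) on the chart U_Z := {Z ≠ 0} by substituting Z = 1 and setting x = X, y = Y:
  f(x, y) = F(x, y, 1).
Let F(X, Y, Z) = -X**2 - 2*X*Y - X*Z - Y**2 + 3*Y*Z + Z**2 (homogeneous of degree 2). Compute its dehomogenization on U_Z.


f(x, y) = -x**2 - 2*x*y - x - y**2 + 3*y + 1

On U_Z we set Z = 1. Each monomial c·X^i·Y^j·Z^k in F becomes c·x^i·y^j·1^k = c·x^i·y^j.
Substituting Z = 1: F(X, Y, 1) = -x**2 - 2*x*y - x - y**2 + 3*y + 1.
Note: deg(f) ≤ deg(F) = 2; strict inequality happens when F is divisible by Z (lost terms).


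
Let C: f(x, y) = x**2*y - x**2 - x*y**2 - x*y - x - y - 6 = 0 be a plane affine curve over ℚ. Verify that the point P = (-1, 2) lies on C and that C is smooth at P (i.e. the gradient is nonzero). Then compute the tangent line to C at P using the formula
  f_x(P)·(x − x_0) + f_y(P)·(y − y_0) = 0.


Tangent line at P: -9*x + 5*y - 19 = 0.

Step 1: f(-1, 2) = 0, so P lies on C.
Step 2: partial derivatives
  f_x(x, y) = 2*x*y - 2*x - y**2 - y - 1, f_y(x, y) = x**2 - 2*x*y - x - 1.
  f_x(P) = -9, f_y(P) = 5 (gradient nonzero, so P is smooth).
Step 3: tangent line at P: -9·(x − -1) + 5·(y − 2) = 0.
Expanding: -9*x + 5*y - 19 = 0.


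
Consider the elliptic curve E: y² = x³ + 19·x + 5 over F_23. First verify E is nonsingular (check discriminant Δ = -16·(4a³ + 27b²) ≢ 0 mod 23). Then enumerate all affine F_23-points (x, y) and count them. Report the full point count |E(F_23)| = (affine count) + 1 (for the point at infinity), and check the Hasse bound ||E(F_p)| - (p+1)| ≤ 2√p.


Affine points = {(1, 5), (1, 18), (5, 8), (5, 15), (6, 6), (6, 17), (8, 5), (8, 18), (9, 10), (9, 13), (11, 2), (11, 21), (12, 11), (12, 12), (14, 5), (14, 18), (15, 10), (15, 13), (16, 9), (16, 14), (19, 7), (19, 16), (20, 6), (20, 17), (22, 10), (22, 13)}; affine count = 26; |E(F_23)| = 27.

Discriminant check: Δ ∝ 4a³ + 27b² = 4·19³ + 27·5² = 4·6859 + 27·25 ≡ 5 (mod 23). Nonzero ⇒ E is nonsingular.
For each x ∈ F_23, compute rhs = x³ + 19·x + 5 mod 23, then count y ∈ F_23 with y² ≡ rhs.
  x = 0: rhs = 5, matching y values: none (0 points).
  x = 1: rhs = 2, matching y values: 5, 18 (2 points).
  x = 2: rhs = 5, matching y values: none (0 points).
  x = 3: rhs = 20, matching y values: none (0 points).
  x = 4: rhs = 7, matching y values: none (0 points).
  x = 5: rhs = 18, matching y values: 8, 15 (2 points).
  x = 6: rhs = 13, matching y values: 6, 17 (2 points).
  x = 7: rhs = 21, matching y values: none (0 points).
  x = 8: rhs = 2, matching y values: 5, 18 (2 points).
  x = 9: rhs = 8, matching y values: 10, 13 (2 points).
  x = 10: rhs = 22, matching y values: none (0 points).
  x = 11: rhs = 4, matching y values: 2, 21 (2 points).
  x = 12: rhs = 6, matching y values: 11, 12 (2 points).
  x = 13: rhs = 11, matching y values: none (0 points).
  x = 14: rhs = 2, matching y values: 5, 18 (2 points).
  x = 15: rhs = 8, matching y values: 10, 13 (2 points).
  x = 16: rhs = 12, matching y values: 9, 14 (2 points).
  x = 17: rhs = 20, matching y values: none (0 points).
  x = 18: rhs = 15, matching y values: none (0 points).
  x = 19: rhs = 3, matching y values: 7, 16 (2 points).
  x = 20: rhs = 13, matching y values: 6, 17 (2 points).
  x = 21: rhs = 5, matching y values: none (0 points).
  x = 22: rhs = 8, matching y values: 10, 13 (2 points).
Total affine count: 26.
Full point count |E(F_23)| = 26 + 1 = 27.
Hasse bound: |27 − (23+1)| = |3| = 3 ≤ 2√23 ≈ 9.5917 ✓.


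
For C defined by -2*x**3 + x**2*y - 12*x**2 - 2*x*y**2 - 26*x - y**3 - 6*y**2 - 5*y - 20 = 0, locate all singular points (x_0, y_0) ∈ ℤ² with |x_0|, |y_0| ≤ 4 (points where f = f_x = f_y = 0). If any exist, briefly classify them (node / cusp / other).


Singular points: {(-2, -1)}; classification: node.

Compute partial derivatives:
  f_x = -6*x**2 + 2*x*y - 24*x - 2*y**2 - 26.
  f_y = x**2 - 4*x*y - 3*y**2 - 12*y - 5.
Scan x_0 ∈ {−4, ..., 4}. For each x_0, f_y(x_0, y) is a polynomial in y; find its integer roots y ∈ {−4, ..., 4}, then test f_x and f at those candidates.
  x = -4: f_y(-4, y) = -3*y**2 + 4*y + 11; no integer root y with |y| ≤ 4.
  x = -3: f_y(-3, y) = 4 - 3*y**2; no integer root y with |y| ≤ 4.
  x = -2: f_y(-2, y) = -3*y**2 - 4*y - 1; vanishes at y ∈ {-1}. (-2, -1): f_x = 0, f = 0 — SINGULAR.
  x = -1: f_y(-1, y) = -3*y**2 - 8*y - 4; vanishes at y ∈ {-2}. (-1, -2): f_x = -12 ≠ 0.
  x = 0: f_y(0, y) = -3*y**2 - 12*y - 5; no integer root y with |y| ≤ 4.
  x = 1: f_y(1, y) = -3*y**2 - 16*y - 4; no integer root y with |y| ≤ 4.
  x = 2: f_y(2, y) = -3*y**2 - 20*y - 1; no integer root y with |y| ≤ 4.
  x = 3: f_y(3, y) = -3*y**2 - 24*y + 4; no integer root y with |y| ≤ 4.
  x = 4: f_y(4, y) = -3*y**2 - 28*y + 11; no integer root y with |y| ≤ 4.
Only singular point on the grid: (-2, -1).
Classify: substitute x = -2 + u, y = -1 + v and expand: f = -2*u**3 + u**2*v - u**2 - 2*u*v**2 - v**3 + v**2.
No constant or linear terms (consistent with a singular point). Quadratic part: -u**2 + v**2. Cubic part: -2*u**3 + u**2*v - 2*u*v**2 - v**3.
The quadratic part v**2 - u**2 = (v − u)(v + u) splits into two distinct linear factors, so there are two distinct tangent lines y − -1 = ±(x − -2) — this is a node (ordinary double point).
Classification: node.


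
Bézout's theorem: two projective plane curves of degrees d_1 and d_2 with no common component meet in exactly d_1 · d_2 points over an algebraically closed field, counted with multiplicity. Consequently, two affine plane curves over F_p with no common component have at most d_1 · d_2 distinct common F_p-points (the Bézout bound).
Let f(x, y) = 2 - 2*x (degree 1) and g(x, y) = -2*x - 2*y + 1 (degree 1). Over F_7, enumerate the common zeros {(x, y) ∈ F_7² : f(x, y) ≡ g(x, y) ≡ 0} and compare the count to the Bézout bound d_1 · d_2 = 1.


Common zeros: {(1, 3)}; count = 1; Bézout bound = 1.

deg(f) = 1, deg(g) = 1, so Bézout bound = 1.
Scan x ∈ F_7. For each x, list the y ∈ F_7 with f(x, y) ≡ 0 and those with g(x, y) ≡ 0 (mod 7); the common zeros in that column are the intersection.
  x = 0: f ≡ 0 at y ∈ ∅; g ≡ 0 at y ∈ {4}; common: ∅.
  x = 1: f ≡ 0 at y ∈ {0, 1, 2, 3, 4, 5, 6}; g ≡ 0 at y ∈ {3}; common: {3}.
  x = 2: f ≡ 0 at y ∈ ∅; g ≡ 0 at y ∈ {2}; common: ∅.
  x = 3: f ≡ 0 at y ∈ ∅; g ≡ 0 at y ∈ {1}; common: ∅.
  x = 4: f ≡ 0 at y ∈ ∅; g ≡ 0 at y ∈ {0}; common: ∅.
  x = 5: f ≡ 0 at y ∈ ∅; g ≡ 0 at y ∈ {6}; common: ∅.
  x = 6: f ≡ 0 at y ∈ ∅; g ≡ 0 at y ∈ {5}; common: ∅.
Collecting: common zeros = {(1, 3)}, so the count is 1.
Comparison with the Bézout bound: 1 ≤ 1 = deg(f)·deg(g), as expected for curves with no common component (the bound is attained).
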